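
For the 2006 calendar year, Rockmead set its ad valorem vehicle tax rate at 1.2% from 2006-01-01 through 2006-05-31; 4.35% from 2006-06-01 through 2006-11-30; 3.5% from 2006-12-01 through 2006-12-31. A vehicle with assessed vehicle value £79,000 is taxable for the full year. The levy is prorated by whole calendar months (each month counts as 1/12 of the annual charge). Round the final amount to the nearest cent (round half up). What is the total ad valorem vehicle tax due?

2006-01-01 to 2006-05-31: 5 months at 1.2% → £79,000 × 1.2% × 5/12 = £395.0000
2006-06-01 to 2006-11-30: 6 months at 4.35% → £79,000 × 4.35% × 6/12 = £1,718.2500
2006-12-01 to 2006-12-31: 1 month at 3.5% → £79,000 × 3.5% × 1/12 = £230.4167
Total = £2,343.6667

£2,343.67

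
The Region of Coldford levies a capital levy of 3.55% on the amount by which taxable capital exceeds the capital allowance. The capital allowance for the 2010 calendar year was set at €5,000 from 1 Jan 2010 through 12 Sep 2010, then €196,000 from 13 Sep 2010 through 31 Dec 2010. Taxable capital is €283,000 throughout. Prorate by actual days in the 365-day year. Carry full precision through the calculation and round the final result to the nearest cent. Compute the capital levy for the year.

1 Jan – 12 Sep 2010: 255 days, exemption €5,000 → (€283,000 − €5,000) × 3.55% × 255/365 = €6,894.7808
13 Sep – 31 Dec 2010: 110 days, exemption €196,000 → (€283,000 − €196,000) × 3.55% × 110/365 = €930.7808
Total = €7,825.5616

€7,825.56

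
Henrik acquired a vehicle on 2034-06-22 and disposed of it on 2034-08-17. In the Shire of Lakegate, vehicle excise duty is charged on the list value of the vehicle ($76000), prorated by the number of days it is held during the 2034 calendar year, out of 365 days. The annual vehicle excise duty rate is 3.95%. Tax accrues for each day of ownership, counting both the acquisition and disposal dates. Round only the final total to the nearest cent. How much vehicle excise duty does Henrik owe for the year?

$468.81

Days held (2034-06-22 to 2034-08-17): 57 out of 365
Tax = $76000 × 3.95% × 57/365 = $468.8055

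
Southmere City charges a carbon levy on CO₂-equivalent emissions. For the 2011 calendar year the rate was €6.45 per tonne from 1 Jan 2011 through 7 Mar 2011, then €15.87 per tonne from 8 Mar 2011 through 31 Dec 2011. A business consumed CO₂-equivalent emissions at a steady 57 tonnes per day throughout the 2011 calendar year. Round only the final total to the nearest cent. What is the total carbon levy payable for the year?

1 Jan – 7 Mar 2011: 66 days × 57 tonnes/day = 3,762 tonnes at €6.45/tonne → €24,264.90
8 Mar – 31 Dec 2011: 299 days × 57 tonnes/day = 17,043 tonnes at €15.87/tonne → €270,472.41

€294,737.31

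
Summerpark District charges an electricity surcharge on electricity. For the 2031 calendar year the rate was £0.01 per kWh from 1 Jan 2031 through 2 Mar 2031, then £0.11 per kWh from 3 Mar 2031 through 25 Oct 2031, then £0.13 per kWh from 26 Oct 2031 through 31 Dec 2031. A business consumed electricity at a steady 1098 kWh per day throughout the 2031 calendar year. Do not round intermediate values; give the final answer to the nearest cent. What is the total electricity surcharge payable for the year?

1 Jan – 2 Mar 2031: 61 days × 1098 kWh/day = 66,978 kWh at £0.01/kWh → £669.78
3 Mar – 25 Oct 2031: 237 days × 1098 kWh/day = 260,226 kWh at £0.11/kWh → £28,624.86
26 Oct – 31 Dec 2031: 67 days × 1098 kWh/day = 73,566 kWh at £0.13/kWh → £9,563.58

£38,858.22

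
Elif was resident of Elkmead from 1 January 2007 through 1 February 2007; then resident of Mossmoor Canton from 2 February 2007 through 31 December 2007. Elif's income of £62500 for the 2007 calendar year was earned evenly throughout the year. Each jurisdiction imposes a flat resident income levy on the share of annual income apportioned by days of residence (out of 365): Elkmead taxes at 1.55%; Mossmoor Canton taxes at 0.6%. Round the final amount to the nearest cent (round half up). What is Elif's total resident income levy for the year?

£427.05

Elkmead, 1 January – 1 February 2007: 32 days → £62500 × 1.55% × 32/365 = £84.9315
Mossmoor Canton, 2 February – 31 December 2007: 333 days → £62500 × 0.6% × 333/365 = £342.1233
Total = £427.0548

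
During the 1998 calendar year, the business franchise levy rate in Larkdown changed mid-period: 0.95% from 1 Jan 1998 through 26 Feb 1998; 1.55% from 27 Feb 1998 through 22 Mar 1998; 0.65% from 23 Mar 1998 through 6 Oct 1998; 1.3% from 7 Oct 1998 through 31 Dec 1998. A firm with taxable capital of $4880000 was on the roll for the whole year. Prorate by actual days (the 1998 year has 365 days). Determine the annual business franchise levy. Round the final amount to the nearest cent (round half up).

$44367.89

1 Jan – 26 Feb 1998: 57 days at 0.95% → $4880000 × 0.95% × 57/365 = $7239.7808
27 Feb – 22 Mar 1998: 24 days at 1.55% → $4880000 × 1.55% × 24/365 = $4973.5890
23 Mar – 6 Oct 1998: 198 days at 0.65% → $4880000 × 0.65% × 198/365 = $17207.0137
7 Oct – 31 Dec 1998: 86 days at 1.3% → $4880000 × 1.3% × 86/365 = $14947.5068
Total = $44367.8904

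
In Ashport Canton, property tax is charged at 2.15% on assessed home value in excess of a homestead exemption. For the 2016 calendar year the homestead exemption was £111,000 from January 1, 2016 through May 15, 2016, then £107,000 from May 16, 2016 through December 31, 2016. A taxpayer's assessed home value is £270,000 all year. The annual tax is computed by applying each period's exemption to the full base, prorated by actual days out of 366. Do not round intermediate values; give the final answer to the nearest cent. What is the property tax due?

January 1 – May 15, 2016: 136 days, exemption £111,000 → (£270,000 − £111,000) × 2.15% × 136/366 = £1,270.2623
May 16 – December 31, 2016: 230 days, exemption £107,000 → (£270,000 − £107,000) × 2.15% × 230/366 = £2,202.2814
Total = £3,472.5437

£3,472.54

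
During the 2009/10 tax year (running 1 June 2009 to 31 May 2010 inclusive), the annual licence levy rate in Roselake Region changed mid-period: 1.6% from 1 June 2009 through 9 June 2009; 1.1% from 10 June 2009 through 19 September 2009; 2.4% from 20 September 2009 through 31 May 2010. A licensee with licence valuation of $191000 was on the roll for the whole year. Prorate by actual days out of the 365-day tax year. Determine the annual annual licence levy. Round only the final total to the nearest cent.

$3852.44

1 June – 9 June 2009: 9 days at 1.6% → $191000 × 1.6% × 9/365 = $75.3534
10 June – 19 September 2009: 102 days at 1.1% → $191000 × 1.1% × 102/365 = $587.1288
20 September 2009 – 31 May 2010: 254 days at 2.4% → $191000 × 2.4% × 254/365 = $3189.9616
Total = $3852.4438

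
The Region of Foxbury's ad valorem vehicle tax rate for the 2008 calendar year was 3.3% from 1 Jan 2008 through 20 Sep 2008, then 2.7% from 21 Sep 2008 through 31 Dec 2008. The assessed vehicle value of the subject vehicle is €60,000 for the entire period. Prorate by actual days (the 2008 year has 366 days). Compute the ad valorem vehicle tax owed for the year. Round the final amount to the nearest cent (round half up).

1 Jan – 20 Sep 2008: 264 days at 3.3% → €60,000 × 3.3% × 264/366 = €1,428.1967
21 Sep – 31 Dec 2008: 102 days at 2.7% → €60,000 × 2.7% × 102/366 = €451.4754
Total = €1,879.6721

€1,879.67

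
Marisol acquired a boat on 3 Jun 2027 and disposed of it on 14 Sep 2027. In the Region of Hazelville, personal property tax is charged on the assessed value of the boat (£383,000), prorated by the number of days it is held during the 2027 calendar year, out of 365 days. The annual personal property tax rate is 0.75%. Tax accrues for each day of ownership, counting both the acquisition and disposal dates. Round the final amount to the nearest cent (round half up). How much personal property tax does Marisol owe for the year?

Days held (3 Jun – 14 Sep 2027): 104 out of 365
Tax = £383,000 × 0.75% × 104/365 = £818.4658

£818.47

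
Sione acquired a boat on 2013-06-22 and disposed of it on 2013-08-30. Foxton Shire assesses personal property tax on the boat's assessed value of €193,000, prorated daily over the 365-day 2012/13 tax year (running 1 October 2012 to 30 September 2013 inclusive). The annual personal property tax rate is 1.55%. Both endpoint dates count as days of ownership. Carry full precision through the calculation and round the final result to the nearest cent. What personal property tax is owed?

Days held (2013-06-22 to 2013-08-30): 70 out of 365
Tax = €193,000 × 1.55% × 70/365 = €573.7123

€573.71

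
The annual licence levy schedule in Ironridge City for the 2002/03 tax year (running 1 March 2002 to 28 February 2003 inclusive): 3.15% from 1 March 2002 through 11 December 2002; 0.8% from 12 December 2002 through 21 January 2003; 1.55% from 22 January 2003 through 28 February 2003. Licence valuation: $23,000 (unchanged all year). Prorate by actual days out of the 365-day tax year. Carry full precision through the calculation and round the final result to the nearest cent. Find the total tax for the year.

1 March – 11 December 2002: 286 days at 3.15% → $23,000 × 3.15% × 286/365 = $567.6904
12 December 2002 – 21 January 2003: 41 days at 0.8% → $23,000 × 0.8% × 41/365 = $20.6685
22 January – 28 February 2003: 38 days at 1.55% → $23,000 × 1.55% × 38/365 = $37.1151
Total = $625.4740

$625.47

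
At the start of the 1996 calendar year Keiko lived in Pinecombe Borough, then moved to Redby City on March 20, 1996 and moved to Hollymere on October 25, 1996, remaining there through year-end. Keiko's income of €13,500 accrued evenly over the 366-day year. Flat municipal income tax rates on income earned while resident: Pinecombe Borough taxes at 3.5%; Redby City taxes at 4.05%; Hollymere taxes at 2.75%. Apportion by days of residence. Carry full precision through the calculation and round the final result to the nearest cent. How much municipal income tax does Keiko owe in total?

Pinecombe Borough, January 1 – March 19, 1996: 79 days → €13,500 × 3.5% × 79/366 = €101.9877
Redby City, March 20 – October 24, 1996: 219 days → €13,500 × 4.05% × 219/366 = €327.1537
Hollymere, October 25 – December 31, 1996: 68 days → €13,500 × 2.75% × 68/366 = €68.9754
Total = €498.1168

€498.12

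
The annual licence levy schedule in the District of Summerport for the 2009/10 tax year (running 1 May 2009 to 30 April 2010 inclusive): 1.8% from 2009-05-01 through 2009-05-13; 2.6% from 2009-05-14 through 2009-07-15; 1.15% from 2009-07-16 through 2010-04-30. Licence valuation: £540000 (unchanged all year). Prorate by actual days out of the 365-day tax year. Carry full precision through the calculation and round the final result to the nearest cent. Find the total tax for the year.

2009-05-01 to 2009-05-13: 13 days at 1.8% → £540000 × 1.8% × 13/365 = £346.1918
2009-05-14 to 2009-07-15: 63 days at 2.6% → £540000 × 2.6% × 63/365 = £2423.3425
2009-07-16 to 2010-04-30: 289 days at 1.15% → £540000 × 1.15% × 289/365 = £4916.9589
Total = £7686.4932

£7686.49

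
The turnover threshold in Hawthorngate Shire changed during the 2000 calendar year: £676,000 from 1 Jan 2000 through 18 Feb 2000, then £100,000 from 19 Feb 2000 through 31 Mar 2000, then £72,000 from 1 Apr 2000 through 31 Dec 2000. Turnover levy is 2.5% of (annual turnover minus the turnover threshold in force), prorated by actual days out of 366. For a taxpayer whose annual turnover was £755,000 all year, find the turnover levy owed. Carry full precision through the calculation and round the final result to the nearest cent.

1 Jan – 18 Feb 2000: 49 days, exemption £676,000 → (£755,000 − £676,000) × 2.5% × 49/366 = £264.4126
19 Feb – 31 Mar 2000: 42 days, exemption £100,000 → (£755,000 − £100,000) × 2.5% × 42/366 = £1,879.0984
1 Apr – 31 Dec 2000: 275 days, exemption £72,000 → (£755,000 − £72,000) × 2.5% × 275/366 = £12,829.5765
Total = £14,973.0874

£14,973.09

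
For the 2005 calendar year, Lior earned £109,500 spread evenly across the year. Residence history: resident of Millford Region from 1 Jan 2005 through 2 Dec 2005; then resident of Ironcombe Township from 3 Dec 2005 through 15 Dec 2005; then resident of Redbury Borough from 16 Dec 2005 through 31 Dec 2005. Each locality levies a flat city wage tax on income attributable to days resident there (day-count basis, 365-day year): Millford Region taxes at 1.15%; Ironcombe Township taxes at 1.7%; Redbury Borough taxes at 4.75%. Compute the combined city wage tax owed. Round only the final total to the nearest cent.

£1,453.50

Millford Region, 1 Jan – 2 Dec 2005: 336 days → £109,500 × 1.15% × 336/365 = £1,159.2000
Ironcombe Township, 3 Dec – 15 Dec 2005: 13 days → £109,500 × 1.7% × 13/365 = £66.3000
Redbury Borough, 16 Dec – 31 Dec 2005: 16 days → £109,500 × 4.75% × 16/365 = £228.0000
Total = £1,453.5000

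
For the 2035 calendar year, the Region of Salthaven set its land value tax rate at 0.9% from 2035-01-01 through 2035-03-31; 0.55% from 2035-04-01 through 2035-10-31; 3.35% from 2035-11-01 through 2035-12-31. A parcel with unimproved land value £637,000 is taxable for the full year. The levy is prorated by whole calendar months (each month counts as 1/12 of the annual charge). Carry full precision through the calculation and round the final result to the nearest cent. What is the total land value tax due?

£7,033.54

2035-01-01 to 2035-03-31: 3 months at 0.9% → £637,000 × 0.9% × 3/12 = £1,433.2500
2035-04-01 to 2035-10-31: 7 months at 0.55% → £637,000 × 0.55% × 7/12 = £2,043.7083
2035-11-01 to 2035-12-31: 2 months at 3.35% → £637,000 × 3.35% × 2/12 = £3,556.5833
Total = £7,033.5417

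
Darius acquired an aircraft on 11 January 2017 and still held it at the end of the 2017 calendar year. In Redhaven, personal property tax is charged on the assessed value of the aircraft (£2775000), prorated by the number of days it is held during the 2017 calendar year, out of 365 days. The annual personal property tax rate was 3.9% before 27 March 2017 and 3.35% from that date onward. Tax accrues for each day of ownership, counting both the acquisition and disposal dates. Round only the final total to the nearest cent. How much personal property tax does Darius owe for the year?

£93551.71

11 January – 26 March 2017: 75 days at 3.9% → £2775000 × 3.9% × 75/365 = £22238.0137
27 March – 31 December 2017: 280 days at 3.35% → £2775000 × 3.35% × 280/365 = £71313.6986
Total = £93551.7123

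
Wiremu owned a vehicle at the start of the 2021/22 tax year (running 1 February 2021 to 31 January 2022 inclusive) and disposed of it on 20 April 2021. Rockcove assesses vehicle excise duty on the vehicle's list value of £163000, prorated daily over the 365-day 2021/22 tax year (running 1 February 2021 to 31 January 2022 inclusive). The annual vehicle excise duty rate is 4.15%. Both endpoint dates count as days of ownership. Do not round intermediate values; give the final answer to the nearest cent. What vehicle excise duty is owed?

Days held (1 February – 20 April 2021): 79 out of 365
Tax = £163000 × 4.15% × 79/365 = £1464.0973

£1464.10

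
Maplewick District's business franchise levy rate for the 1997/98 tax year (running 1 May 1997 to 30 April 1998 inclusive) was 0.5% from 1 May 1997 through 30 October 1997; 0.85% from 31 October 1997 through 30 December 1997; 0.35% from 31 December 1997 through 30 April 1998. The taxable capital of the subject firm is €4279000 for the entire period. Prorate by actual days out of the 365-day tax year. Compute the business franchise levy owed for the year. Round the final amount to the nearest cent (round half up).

1 May – 30 October 1997: 183 days at 0.5% → €4279000 × 0.5% × 183/365 = €10726.8082
31 October – 30 December 1997: 61 days at 0.85% → €4279000 × 0.85% × 61/365 = €6078.5247
31 December 1997 – 30 April 1998: 121 days at 0.35% → €4279000 × 0.35% × 121/365 = €4964.8123
Total = €21770.1452

€21770.15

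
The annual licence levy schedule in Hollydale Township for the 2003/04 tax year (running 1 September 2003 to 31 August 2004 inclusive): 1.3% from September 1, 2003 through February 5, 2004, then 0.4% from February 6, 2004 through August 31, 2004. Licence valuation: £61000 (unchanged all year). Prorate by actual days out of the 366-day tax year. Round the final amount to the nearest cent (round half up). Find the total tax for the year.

£481.00

September 1, 2003 – February 5, 2004: 158 days at 1.3% → £61000 × 1.3% × 158/366 = £342.3333
February 6 – August 31, 2004: 208 days at 0.4% → £61000 × 0.4% × 208/366 = £138.6667
Total = £481.0000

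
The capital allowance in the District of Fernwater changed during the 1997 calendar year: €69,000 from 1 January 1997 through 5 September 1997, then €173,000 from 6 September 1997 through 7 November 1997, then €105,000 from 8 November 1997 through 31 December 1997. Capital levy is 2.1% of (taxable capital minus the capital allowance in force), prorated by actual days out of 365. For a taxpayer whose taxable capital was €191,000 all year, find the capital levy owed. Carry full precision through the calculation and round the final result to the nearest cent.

1 January – 5 September 1997: 248 days, exemption €69,000 → (€191,000 − €69,000) × 2.1% × 248/365 = €1,740.7562
6 September – 7 November 1997: 63 days, exemption €173,000 → (€191,000 − €173,000) × 2.1% × 63/365 = €65.2438
8 November – 31 December 1997: 54 days, exemption €105,000 → (€191,000 − €105,000) × 2.1% × 54/365 = €267.1890
Total = €2,073.1890

€2,073.19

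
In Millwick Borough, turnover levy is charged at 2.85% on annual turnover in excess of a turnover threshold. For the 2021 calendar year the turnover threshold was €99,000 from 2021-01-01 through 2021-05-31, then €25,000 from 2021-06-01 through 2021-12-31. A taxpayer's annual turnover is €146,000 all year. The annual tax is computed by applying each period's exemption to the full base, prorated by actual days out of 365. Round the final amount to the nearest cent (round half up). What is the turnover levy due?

€2,576.01

2021-01-01 to 2021-05-31: 151 days, exemption €99,000 → (€146,000 − €99,000) × 2.85% × 151/365 = €554.1493
2021-06-01 to 2021-12-31: 214 days, exemption €25,000 → (€146,000 − €25,000) × 2.85% × 214/365 = €2,021.8603
Total = €2,576.0096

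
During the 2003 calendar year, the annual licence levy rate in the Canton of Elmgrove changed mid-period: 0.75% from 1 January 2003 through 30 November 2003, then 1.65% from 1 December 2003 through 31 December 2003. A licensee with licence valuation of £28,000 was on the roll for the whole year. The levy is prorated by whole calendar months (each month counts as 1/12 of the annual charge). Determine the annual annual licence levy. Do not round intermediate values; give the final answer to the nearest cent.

1 January – 30 November 2003: 11 months at 0.75% → £28,000 × 0.75% × 11/12 = £192.5000
1 December – 31 December 2003: 1 month at 1.65% → £28,000 × 1.65% × 1/12 = £38.5000
Total = £231.0000

£231.00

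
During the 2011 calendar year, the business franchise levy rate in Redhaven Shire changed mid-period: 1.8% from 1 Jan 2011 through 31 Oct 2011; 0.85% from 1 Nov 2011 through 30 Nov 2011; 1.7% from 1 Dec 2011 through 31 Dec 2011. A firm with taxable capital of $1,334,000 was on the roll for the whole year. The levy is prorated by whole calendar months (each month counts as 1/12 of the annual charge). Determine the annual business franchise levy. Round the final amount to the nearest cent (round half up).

$22,844.75

1 Jan – 31 Oct 2011: 10 months at 1.8% → $1,334,000 × 1.8% × 10/12 = $20,010.0000
1 Nov – 30 Nov 2011: 1 month at 0.85% → $1,334,000 × 0.85% × 1/12 = $944.9167
1 Dec – 31 Dec 2011: 1 month at 1.7% → $1,334,000 × 1.7% × 1/12 = $1,889.8333
Total = $22,844.7500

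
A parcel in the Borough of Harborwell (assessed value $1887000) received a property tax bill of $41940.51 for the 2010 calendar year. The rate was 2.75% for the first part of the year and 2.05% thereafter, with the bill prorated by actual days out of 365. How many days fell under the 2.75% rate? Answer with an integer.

90 days

Let d = days at the first rate; then 365 − d days at the second rate.
$1887000 × [2.75%·d + 2.05%·(365−d)] / 365 = $41940.51
Solving gives d = 90, so the new rate took effect on 1 Apr 2010.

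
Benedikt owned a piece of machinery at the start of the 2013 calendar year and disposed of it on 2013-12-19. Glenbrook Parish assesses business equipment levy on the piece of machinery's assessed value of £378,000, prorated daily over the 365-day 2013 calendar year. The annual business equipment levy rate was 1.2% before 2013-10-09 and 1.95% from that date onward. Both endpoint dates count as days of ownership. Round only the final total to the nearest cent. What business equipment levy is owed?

£4,946.10

2013-01-01 to 2013-10-08: 281 days at 1.2% → £378,000 × 1.2% × 281/365 = £3,492.0986
2013-10-09 to 2013-12-19: 72 days at 1.95% → £378,000 × 1.95% × 72/365 = £1,454.0055
Total = £4,946.1041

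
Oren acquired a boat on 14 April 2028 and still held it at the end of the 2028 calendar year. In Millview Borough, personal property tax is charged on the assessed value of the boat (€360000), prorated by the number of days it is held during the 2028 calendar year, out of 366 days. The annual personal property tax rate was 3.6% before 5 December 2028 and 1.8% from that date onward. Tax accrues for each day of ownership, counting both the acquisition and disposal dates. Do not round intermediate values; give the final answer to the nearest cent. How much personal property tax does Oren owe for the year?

€8799.34

14 April – 4 December 2028: 235 days at 3.6% → €360000 × 3.6% × 235/366 = €8321.3115
5 December – 31 December 2028: 27 days at 1.8% → €360000 × 1.8% × 27/366 = €478.0328
Total = €8799.3443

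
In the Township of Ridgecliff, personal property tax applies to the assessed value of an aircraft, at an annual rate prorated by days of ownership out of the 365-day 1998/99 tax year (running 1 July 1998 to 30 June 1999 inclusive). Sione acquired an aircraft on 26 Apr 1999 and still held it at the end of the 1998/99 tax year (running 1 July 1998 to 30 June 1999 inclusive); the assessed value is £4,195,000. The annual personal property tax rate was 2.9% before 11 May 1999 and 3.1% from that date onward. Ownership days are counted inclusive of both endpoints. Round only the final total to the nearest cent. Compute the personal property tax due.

£23,170.19

26 Apr – 10 May 1999: 15 days at 2.9% → £4,195,000 × 2.9% × 15/365 = £4,999.5205
11 May – 30 Jun 1999: 51 days at 3.1% → £4,195,000 × 3.1% × 51/365 = £18,170.6712
Total = £23,170.1918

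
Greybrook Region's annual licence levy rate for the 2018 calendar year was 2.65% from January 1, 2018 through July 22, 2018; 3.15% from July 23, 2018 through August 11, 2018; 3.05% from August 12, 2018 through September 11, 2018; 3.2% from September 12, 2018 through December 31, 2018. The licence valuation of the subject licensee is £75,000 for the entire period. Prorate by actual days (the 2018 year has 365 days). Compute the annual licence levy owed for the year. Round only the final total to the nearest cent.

January 1 – July 22, 2018: 203 days at 2.65% → £75,000 × 2.65% × 203/365 = £1,105.3767
July 23 – August 11, 2018: 20 days at 3.15% → £75,000 × 3.15% × 20/365 = £129.4521
August 12 – September 11, 2018: 31 days at 3.05% → £75,000 × 3.05% × 31/365 = £194.2808
September 12 – December 31, 2018: 111 days at 3.2% → £75,000 × 3.2% × 111/365 = £729.8630
Total = £2,158.9726

£2,158.97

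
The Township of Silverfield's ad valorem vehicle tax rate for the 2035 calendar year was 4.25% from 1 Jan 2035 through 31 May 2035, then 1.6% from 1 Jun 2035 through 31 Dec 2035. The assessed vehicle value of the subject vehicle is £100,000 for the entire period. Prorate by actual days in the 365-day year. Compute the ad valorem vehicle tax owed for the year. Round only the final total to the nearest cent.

1 Jan – 31 May 2035: 151 days at 4.25% → £100,000 × 4.25% × 151/365 = £1,758.2192
1 Jun – 31 Dec 2035: 214 days at 1.6% → £100,000 × 1.6% × 214/365 = £938.0822
Total = £2,696.3014

£2,696.30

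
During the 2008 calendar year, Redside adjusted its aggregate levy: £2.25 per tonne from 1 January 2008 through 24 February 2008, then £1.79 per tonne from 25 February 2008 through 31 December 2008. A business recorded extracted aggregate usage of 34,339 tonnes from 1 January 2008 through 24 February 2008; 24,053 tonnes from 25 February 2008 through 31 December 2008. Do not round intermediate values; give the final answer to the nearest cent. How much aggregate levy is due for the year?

1 January – 24 February 2008: 34,339 tonnes at £2.25/tonne → £77262.75
25 February – 31 December 2008: 24,053 tonnes at £1.79/tonne → £43054.87

£120317.62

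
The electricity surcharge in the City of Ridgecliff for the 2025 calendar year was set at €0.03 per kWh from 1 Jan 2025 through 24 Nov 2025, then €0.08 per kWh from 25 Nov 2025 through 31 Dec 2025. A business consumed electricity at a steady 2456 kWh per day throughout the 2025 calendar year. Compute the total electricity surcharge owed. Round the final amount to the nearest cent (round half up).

€31,436.80

1 Jan – 24 Nov 2025: 328 days × 2456 kWh/day = 805,568 kWh at €0.03/kWh → €24,167.04
25 Nov – 31 Dec 2025: 37 days × 2456 kWh/day = 90,872 kWh at €0.08/kWh → €7,269.76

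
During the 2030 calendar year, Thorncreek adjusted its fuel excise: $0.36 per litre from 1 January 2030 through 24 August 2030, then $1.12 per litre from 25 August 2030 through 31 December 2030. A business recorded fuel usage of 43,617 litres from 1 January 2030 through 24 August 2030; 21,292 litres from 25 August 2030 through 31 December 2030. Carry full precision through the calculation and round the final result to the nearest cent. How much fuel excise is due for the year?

$39,549.16

1 January – 24 August 2030: 43,617 litres at $0.36/litre → $15,702.12
25 August – 31 December 2030: 21,292 litres at $1.12/litre → $23,847.04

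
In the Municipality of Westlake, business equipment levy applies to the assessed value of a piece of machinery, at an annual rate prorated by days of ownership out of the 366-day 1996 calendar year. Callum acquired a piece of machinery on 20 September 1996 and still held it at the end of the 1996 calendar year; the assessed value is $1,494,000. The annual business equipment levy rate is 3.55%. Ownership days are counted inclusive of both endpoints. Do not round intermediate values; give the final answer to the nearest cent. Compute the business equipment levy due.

$14,925.71

Days held (20 September – 31 December 1996): 103 out of 366
Tax = $1,494,000 × 3.55% × 103/366 = $14,925.7131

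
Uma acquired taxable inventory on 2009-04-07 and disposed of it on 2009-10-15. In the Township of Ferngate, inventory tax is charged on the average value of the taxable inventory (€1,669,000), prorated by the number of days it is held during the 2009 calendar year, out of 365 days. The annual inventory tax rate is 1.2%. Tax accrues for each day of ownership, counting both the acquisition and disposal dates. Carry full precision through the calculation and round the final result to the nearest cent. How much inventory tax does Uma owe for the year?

Days held (2009-04-07 to 2009-10-15): 192 out of 365
Tax = €1,669,000 × 1.2% × 192/365 = €10,535.2767

€10,535.28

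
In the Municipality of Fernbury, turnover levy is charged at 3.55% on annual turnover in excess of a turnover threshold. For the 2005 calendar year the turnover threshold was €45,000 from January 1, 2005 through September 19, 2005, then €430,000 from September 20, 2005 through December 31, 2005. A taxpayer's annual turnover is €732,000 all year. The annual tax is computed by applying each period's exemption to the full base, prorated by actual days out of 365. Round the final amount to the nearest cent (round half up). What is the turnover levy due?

January 1 – September 19, 2005: 262 days, exemption €45,000 → (€732,000 − €45,000) × 3.55% × 262/365 = €17,506.2658
September 20 – December 31, 2005: 103 days, exemption €430,000 → (€732,000 − €430,000) × 3.55% × 103/365 = €3,025.3781
Total = €20,531.6438

€20,531.64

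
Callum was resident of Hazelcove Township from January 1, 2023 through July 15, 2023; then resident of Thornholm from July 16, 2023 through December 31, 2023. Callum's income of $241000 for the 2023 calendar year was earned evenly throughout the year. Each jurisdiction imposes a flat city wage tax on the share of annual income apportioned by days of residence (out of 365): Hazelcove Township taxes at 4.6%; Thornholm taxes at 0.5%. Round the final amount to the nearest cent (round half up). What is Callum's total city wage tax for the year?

Hazelcove Township, January 1 – July 15, 2023: 196 days → $241000 × 4.6% × 196/365 = $5953.0301
Thornholm, July 16 – December 31, 2023: 169 days → $241000 × 0.5% × 169/365 = $557.9315
Total = $6510.9616

$6510.96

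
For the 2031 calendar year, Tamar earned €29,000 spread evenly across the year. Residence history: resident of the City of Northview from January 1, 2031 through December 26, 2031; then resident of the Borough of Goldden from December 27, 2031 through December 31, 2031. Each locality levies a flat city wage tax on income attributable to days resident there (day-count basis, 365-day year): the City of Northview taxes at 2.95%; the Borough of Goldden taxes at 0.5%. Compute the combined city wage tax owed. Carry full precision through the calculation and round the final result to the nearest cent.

€845.77

The City of Northview, January 1 – December 26, 2031: 360 days → €29,000 × 2.95% × 360/365 = €843.7808
The Borough of Goldden, December 27 – December 31, 2031: 5 days → €29,000 × 0.5% × 5/365 = €1.9863
Total = €845.7671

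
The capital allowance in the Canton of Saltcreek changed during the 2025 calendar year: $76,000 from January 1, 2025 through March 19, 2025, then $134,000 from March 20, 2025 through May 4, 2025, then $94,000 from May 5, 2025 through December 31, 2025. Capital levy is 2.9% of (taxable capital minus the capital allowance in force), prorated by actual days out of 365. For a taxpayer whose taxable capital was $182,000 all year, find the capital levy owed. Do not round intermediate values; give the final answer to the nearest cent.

January 1 – March 19, 2025: 78 days, exemption $76,000 → ($182,000 − $76,000) × 2.9% × 78/365 = $656.9096
March 20 – May 4, 2025: 46 days, exemption $134,000 → ($182,000 − $134,000) × 2.9% × 46/365 = $175.4301
May 5 – December 31, 2025: 241 days, exemption $94,000 → ($182,000 − $94,000) × 2.9% × 241/365 = $1,685.0192
Total = $2,517.3589

$2,517.36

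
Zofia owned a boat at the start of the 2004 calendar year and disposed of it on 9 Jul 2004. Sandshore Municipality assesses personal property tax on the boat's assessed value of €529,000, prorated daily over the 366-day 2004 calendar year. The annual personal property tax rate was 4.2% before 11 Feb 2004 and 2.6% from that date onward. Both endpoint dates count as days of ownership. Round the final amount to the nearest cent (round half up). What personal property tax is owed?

1 Jan – 10 Feb 2004: 41 days at 4.2% → €529,000 × 4.2% × 41/366 = €2,488.9016
11 Feb – 9 Jul 2004: 150 days at 2.6% → €529,000 × 2.6% × 150/366 = €5,636.8852
Total = €8,125.7869

€8,125.79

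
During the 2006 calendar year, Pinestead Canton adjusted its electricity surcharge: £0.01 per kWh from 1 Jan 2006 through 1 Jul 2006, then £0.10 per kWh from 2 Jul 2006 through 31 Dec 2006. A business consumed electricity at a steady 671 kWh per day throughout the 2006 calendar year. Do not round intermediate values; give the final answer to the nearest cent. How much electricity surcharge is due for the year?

£13,500.52

1 Jan – 1 Jul 2006: 182 days × 671 kWh/day = 122,122 kWh at £0.01/kWh → £1,221.22
2 Jul – 31 Dec 2006: 183 days × 671 kWh/day = 122,793 kWh at £0.10/kWh → £12,279.30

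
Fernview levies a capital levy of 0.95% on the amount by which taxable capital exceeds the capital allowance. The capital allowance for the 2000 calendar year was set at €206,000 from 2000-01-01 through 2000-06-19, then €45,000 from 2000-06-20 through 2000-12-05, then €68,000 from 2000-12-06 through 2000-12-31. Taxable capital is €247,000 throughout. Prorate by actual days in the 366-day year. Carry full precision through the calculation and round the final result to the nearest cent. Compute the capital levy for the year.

2000-01-01 to 2000-06-19: 171 days, exemption €206,000 → (€247,000 − €206,000) × 0.95% × 171/366 = €181.9795
2000-06-20 to 2000-12-05: 169 days, exemption €45,000 → (€247,000 − €45,000) × 0.95% × 169/366 = €886.0956
2000-12-06 to 2000-12-31: 26 days, exemption €68,000 → (€247,000 − €68,000) × 0.95% × 26/366 = €120.8005
Total = €1,188.8757

€1,188.88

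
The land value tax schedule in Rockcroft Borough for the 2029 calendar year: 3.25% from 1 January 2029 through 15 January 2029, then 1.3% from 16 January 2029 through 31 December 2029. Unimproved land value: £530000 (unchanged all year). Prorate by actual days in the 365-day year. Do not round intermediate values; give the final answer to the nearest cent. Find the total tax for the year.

1 January – 15 January 2029: 15 days at 3.25% → £530000 × 3.25% × 15/365 = £707.8767
16 January – 31 December 2029: 350 days at 1.3% → £530000 × 1.3% × 350/365 = £6606.8493
Total = £7314.7260

£7314.73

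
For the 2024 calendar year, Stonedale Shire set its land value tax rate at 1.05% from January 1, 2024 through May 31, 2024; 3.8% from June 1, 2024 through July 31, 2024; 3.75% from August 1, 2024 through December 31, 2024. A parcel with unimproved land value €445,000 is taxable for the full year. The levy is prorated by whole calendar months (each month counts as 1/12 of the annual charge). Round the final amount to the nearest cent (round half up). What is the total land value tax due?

January 1 – May 31, 2024: 5 months at 1.05% → €445,000 × 1.05% × 5/12 = €1,946.8750
June 1 – July 31, 2024: 2 months at 3.8% → €445,000 × 3.8% × 2/12 = €2,818.3333
August 1 – December 31, 2024: 5 months at 3.75% → €445,000 × 3.75% × 5/12 = €6,953.1250
Total = €11,718.3333

€11,718.33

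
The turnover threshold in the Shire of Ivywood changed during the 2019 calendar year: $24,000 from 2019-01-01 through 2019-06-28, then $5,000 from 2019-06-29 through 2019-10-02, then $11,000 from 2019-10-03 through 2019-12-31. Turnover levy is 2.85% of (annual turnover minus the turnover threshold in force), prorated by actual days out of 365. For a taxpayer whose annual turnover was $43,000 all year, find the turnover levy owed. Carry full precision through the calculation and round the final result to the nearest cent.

$775.28

2019-01-01 to 2019-06-28: 179 days, exemption $24,000 → ($43,000 − $24,000) × 2.85% × 179/365 = $265.5575
2019-06-29 to 2019-10-02: 96 days, exemption $5,000 → ($43,000 − $5,000) × 2.85% × 96/365 = $284.8438
2019-10-03 to 2019-12-31: 90 days, exemption $11,000 → ($43,000 − $11,000) × 2.85% × 90/365 = $224.8767
Total = $775.2781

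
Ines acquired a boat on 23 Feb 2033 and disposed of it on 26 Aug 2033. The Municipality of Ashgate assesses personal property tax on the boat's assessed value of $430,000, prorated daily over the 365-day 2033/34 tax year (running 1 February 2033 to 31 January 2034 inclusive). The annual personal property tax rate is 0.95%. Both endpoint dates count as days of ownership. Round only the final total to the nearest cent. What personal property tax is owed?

$2,070.48

Days held (23 Feb – 26 Aug 2033): 185 out of 365
Tax = $430,000 × 0.95% × 185/365 = $2,070.4795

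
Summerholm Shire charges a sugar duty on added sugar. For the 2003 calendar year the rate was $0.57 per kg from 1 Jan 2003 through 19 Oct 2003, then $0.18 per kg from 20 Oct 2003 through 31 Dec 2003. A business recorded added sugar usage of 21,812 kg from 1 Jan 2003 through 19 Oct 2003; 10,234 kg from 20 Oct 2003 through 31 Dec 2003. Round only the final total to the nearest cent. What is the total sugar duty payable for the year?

1 Jan – 19 Oct 2003: 21,812 kg at $0.57/kg → $12,432.84
20 Oct – 31 Dec 2003: 10,234 kg at $0.18/kg → $1,842.12

$14,274.96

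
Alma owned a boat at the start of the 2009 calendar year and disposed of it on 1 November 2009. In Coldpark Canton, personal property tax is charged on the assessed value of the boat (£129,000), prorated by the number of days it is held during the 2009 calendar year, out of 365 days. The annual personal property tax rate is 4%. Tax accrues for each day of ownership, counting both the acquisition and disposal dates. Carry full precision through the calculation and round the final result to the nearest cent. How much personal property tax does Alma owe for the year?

Days held (1 January – 1 November 2009): 305 out of 365
Tax = £129,000 × 4% × 305/365 = £4,311.7808

£4,311.78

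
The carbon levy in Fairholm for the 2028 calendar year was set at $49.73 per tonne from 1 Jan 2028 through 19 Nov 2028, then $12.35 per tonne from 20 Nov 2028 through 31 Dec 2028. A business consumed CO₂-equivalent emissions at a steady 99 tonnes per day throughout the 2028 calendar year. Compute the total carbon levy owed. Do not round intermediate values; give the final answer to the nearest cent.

$1,646,490.78

1 Jan – 19 Nov 2028: 324 days × 99 tonnes/day = 32,076 tonnes at $49.73/tonne → $1,595,139.48
20 Nov – 31 Dec 2028: 42 days × 99 tonnes/day = 4,158 tonnes at $12.35/tonne → $51,351.30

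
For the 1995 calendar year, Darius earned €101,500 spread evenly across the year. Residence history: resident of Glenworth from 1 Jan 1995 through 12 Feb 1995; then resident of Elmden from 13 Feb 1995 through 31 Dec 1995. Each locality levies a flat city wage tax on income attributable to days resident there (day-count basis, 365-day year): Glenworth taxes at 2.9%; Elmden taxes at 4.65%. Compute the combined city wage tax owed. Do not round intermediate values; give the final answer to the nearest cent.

€4,510.49

Glenworth, 1 Jan – 12 Feb 1995: 43 days → €101,500 × 2.9% × 43/365 = €346.7685
Elmden, 13 Feb – 31 Dec 1995: 322 days → €101,500 × 4.65% × 322/365 = €4,163.7247
Total = €4,510.4932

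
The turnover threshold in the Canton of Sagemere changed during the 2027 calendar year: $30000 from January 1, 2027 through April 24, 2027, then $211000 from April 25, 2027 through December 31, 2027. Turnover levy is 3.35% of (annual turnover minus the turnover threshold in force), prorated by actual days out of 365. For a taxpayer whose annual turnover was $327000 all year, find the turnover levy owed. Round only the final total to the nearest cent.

January 1 – April 24, 2027: 114 days, exemption $30000 → ($327000 − $30000) × 3.35% × 114/365 = $3107.5151
April 25 – December 31, 2027: 251 days, exemption $211000 → ($327000 − $211000) × 3.35% × 251/365 = $2672.2904
Total = $5779.8055

$5779.81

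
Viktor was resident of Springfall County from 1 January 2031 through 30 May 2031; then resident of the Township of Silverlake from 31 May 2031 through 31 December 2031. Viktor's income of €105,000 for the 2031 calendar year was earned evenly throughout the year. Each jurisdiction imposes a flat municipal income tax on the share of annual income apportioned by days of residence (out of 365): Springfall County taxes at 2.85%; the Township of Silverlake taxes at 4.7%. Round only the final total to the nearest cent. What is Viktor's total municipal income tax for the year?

Springfall County, 1 January – 30 May 2031: 150 days → €105,000 × 2.85% × 150/365 = €1,229.7945
The Township of Silverlake, 31 May – 31 December 2031: 215 days → €105,000 × 4.7% × 215/365 = €2,906.9178
Total = €4,136.7123

€4,136.71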